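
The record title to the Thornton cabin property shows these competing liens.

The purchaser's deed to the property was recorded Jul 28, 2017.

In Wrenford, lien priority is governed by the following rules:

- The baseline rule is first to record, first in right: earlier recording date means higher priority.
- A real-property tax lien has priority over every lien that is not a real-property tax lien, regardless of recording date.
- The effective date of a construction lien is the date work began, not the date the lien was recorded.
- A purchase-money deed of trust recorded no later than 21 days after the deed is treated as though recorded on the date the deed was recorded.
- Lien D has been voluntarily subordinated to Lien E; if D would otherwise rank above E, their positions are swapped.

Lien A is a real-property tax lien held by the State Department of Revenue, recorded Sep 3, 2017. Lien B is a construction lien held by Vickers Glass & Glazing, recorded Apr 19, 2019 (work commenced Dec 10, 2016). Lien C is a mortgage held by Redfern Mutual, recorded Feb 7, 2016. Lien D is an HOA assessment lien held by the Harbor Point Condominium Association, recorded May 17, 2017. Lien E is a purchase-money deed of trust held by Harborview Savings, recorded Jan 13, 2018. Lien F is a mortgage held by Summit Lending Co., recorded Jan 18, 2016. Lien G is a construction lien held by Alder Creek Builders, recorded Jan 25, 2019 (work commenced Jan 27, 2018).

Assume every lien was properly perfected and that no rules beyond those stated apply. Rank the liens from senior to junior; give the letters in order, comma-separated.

Effective dates: B's effective date is Dec 10, 2016, when work began; E was recorded 169 days after the deed, outside the 21-day window, so it keeps its recording date; G is treated as recorded Jan 27, 2018, the work-commencement date.
A is a real-property tax lien, so it outranks all other liens regardless of date.
Ordering the rest by effective date: F (Jan 18, 2016), C (Feb 7, 2016), B (Dec 10, 2016), D (May 17, 2017), E (Jan 13, 2018), G (Jan 27, 2018).
D would otherwise be senior to E, so under the subordination agreement D and E exchange positions.

A, F, C, B, E, D, G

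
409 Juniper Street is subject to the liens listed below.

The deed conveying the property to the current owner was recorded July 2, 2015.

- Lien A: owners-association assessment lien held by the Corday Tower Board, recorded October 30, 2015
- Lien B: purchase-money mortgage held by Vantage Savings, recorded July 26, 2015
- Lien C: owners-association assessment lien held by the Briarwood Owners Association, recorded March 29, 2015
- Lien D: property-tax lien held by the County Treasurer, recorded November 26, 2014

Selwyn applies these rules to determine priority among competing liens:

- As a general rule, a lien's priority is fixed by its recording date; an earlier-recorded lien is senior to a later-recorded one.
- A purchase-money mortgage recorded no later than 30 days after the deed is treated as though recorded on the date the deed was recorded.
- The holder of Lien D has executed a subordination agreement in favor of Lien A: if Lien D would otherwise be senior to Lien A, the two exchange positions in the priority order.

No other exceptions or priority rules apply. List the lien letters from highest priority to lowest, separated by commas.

Adjusting effective dates: B relates back to the deed date July 2, 2015.
Sorted by effective date: D (November 26, 2014), C (March 29, 2015), B (July 2, 2015), A (October 30, 2015).
D would otherwise be senior to A, so under the subordination agreement D and A exchange positions.

A, C, B, D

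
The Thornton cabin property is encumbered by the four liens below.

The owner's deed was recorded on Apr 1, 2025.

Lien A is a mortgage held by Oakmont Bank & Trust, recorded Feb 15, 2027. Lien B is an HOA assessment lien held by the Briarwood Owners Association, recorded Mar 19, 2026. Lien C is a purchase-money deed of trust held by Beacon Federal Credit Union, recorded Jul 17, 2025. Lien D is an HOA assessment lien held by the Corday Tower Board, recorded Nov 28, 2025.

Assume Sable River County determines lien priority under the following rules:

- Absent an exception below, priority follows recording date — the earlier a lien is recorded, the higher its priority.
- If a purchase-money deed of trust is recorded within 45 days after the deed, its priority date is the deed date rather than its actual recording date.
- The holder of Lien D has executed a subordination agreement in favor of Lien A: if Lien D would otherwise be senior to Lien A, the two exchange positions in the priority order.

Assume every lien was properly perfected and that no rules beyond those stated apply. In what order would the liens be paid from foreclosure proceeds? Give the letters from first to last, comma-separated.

Effective dates after the stated exceptions: C was recorded 107 days after the deed, outside the 45-day window, so it keeps its recording date.
By effective date, earliest first: C (Jul 17, 2025), D (Nov 28, 2025), B (Mar 19, 2026), A (Feb 15, 2027).
D would otherwise be senior to A, so under the subordination agreement D and A exchange positions.

C, A, B, D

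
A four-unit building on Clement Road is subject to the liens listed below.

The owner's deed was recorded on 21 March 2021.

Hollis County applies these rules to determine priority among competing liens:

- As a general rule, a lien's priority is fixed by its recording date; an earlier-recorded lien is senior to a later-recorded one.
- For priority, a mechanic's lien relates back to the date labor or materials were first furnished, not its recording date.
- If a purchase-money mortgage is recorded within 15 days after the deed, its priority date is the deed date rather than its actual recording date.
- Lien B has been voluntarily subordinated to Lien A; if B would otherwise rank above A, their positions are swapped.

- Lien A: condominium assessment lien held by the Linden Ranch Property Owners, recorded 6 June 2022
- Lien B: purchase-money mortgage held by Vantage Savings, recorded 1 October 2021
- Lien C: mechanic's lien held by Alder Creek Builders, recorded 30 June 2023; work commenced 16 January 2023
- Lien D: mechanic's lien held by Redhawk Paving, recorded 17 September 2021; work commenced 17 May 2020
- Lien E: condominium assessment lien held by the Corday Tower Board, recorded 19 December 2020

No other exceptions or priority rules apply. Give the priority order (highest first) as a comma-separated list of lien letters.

D, E, A, B, C

Effective dates: B was recorded 194 days after the deed — beyond 15 days — so no relation-back applies; C's effective date is 16 January 2023, when work began; D is treated as recorded 17 May 2020, the work-commencement date.
By effective date: D (17 May 2020), E (19 December 2020), B (1 October 2021), A (6 June 2022), C (16 January 2023).
Because B would otherwise rank above A, the subordination swaps them.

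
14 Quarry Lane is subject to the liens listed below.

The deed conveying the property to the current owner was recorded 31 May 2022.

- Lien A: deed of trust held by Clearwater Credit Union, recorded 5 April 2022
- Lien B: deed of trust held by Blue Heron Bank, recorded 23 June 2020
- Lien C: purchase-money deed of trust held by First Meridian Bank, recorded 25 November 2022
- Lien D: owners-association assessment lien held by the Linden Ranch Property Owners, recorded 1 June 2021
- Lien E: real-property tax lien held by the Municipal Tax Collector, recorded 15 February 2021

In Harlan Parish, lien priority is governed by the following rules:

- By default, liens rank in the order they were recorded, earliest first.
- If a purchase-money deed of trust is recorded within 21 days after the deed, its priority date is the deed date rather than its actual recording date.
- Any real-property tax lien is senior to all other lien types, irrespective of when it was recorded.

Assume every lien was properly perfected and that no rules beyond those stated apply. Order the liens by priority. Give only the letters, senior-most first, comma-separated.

Adjusting effective dates: C missed the 21-day window (178 days after the deed), so its recording date stands.
As a real-property tax lien, E is senior to every other lien.
Among the remaining liens, by effective date: B (23 June 2020), D (1 June 2021), A (5 April 2022), C (25 November 2022).

E, B, D, A, C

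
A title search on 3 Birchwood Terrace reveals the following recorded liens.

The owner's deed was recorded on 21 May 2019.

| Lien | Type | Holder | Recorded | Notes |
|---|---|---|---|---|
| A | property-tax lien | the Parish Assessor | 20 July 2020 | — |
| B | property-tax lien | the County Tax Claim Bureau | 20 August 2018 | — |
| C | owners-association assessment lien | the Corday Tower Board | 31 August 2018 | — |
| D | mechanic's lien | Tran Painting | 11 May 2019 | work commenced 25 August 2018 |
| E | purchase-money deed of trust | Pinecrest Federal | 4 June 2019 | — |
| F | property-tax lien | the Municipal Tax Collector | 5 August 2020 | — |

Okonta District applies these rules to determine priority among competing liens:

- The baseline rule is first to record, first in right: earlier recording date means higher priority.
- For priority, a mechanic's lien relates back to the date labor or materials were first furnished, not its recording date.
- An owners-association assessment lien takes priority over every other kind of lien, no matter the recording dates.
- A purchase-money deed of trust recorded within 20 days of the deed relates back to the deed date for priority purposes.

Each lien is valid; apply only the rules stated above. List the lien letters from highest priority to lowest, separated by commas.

Effective dates after the stated exceptions: D's effective date is 25 August 2018, when work began; E's effective date is the deed date, 21 May 2019.
C is an owners-association assessment lien and takes priority over every other lien.
Ordering the rest by effective date: B (20 August 2018), D (25 August 2018), E (21 May 2019), A (20 July 2020), F (5 August 2020).

C, B, D, E, A, F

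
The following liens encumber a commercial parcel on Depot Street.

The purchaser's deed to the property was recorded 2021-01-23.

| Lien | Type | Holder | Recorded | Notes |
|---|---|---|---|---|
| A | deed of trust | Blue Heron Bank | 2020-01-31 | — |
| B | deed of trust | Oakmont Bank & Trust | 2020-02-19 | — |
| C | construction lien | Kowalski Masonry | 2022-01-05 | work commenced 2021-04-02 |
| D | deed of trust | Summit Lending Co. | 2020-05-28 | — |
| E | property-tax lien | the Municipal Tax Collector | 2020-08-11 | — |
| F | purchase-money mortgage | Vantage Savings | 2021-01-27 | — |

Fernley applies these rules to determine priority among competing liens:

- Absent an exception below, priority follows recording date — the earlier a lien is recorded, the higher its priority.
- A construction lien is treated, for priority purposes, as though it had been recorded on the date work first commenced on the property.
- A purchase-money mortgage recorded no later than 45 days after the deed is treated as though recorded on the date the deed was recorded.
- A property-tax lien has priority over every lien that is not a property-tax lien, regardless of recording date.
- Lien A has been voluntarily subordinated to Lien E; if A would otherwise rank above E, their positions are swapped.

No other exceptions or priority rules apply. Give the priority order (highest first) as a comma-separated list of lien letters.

E, A, B, D, F, C

First, effective dates: C relates back to 2021-04-02 (work commenced); F relates back to the deed date 2021-01-23.
E, as a property-tax lien, has superpriority and ranks first.
Remaining liens by effective date: A (2020-01-31), B (2020-02-19), D (2020-05-28), F (2021-01-23), C (2021-04-02).
A already ranks below E; the subordination has no effect.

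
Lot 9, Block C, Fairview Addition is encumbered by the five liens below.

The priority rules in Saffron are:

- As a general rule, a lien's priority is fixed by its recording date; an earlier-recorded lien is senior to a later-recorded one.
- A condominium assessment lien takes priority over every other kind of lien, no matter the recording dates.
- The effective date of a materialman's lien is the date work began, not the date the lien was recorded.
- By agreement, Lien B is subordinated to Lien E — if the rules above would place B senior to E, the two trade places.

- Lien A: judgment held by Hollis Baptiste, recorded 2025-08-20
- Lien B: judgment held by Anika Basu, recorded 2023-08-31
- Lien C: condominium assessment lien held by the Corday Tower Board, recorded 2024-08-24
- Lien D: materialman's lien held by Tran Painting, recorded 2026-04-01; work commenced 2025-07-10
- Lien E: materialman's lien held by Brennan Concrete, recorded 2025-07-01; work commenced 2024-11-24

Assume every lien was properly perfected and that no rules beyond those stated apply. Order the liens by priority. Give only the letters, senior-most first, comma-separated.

Adjusting effective dates: D's effective date is 2025-07-10, when work began; E's effective date is 2024-11-24, when work began.
As a condominium assessment lien, C is senior to every other lien.
Ordering the rest by effective date: B (2023-08-31), E (2024-11-24), D (2025-07-10), A (2025-08-20).
The subordination applies — B was senior to E — so B and E swap.

C, E, B, D, A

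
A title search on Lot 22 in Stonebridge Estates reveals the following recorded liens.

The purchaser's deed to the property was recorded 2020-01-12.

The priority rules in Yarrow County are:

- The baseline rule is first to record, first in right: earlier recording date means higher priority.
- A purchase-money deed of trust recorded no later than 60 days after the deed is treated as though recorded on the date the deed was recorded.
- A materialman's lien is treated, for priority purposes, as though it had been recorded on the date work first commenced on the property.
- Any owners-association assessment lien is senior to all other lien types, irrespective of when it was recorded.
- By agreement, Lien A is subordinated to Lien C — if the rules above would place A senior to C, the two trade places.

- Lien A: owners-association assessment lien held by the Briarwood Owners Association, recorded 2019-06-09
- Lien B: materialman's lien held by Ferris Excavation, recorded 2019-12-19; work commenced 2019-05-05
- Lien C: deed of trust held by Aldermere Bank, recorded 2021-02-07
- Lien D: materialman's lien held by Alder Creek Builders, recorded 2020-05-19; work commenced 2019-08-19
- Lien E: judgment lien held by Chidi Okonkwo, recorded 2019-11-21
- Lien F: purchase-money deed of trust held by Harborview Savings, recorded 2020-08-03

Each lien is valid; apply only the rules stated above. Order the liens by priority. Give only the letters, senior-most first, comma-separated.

C, B, D, E, F, A

Effective dates: B's effective date is 2019-05-05, when work began; D's effective date is 2019-08-19, when work began; F was recorded 204 days after the deed — beyond 60 days — so no relation-back applies.
A is an owners-association assessment lien, so it outranks all other liens regardless of date.
Remaining liens by effective date: B (2019-05-05), D (2019-08-19), E (2019-11-21), F (2020-08-03), C (2021-02-07).
A would otherwise be senior to C, so under the subordination agreement A and C exchange positions.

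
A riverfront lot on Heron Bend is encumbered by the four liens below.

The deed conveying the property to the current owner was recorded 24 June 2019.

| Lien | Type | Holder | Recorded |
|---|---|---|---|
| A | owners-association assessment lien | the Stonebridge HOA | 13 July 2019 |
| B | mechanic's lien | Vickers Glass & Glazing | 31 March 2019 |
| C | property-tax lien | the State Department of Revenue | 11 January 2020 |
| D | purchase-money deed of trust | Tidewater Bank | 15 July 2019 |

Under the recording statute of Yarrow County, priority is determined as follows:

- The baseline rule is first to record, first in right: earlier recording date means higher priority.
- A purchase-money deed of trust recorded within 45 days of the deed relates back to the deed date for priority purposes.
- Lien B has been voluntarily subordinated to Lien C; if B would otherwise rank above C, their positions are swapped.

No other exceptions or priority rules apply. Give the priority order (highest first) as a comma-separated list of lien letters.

C, D, A, B

Effective dates: D was recorded within the 45-day window, so its effective date is the deed date 24 June 2019.
Sorted by effective date: B (31 March 2019), D (24 June 2019), A (13 July 2019), C (11 January 2020).
Because B would otherwise rank above C, the subordination swaps them.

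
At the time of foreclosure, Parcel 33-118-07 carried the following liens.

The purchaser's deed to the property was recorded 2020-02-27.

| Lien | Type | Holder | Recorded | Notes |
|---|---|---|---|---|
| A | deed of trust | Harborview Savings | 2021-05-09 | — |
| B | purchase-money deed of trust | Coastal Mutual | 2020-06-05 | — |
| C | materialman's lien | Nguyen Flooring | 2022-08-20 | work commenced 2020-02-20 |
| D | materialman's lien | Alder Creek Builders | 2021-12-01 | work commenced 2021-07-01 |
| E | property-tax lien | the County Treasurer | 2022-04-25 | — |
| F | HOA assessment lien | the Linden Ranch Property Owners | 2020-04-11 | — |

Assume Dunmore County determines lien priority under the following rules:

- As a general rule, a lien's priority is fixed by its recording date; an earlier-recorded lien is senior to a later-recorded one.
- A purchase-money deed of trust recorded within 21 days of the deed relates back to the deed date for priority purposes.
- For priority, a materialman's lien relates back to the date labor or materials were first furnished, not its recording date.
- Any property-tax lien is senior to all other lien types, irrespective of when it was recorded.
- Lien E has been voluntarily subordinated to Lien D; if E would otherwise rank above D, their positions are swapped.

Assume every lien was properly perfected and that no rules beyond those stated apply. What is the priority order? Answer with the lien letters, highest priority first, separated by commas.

Effective dates after the stated exceptions: B missed the 21-day window (99 days after the deed), so its recording date stands; C relates back to 2020-02-20 (work commenced); D relates back to 2021-07-01 (work commenced).
E is a property-tax lien and takes priority over every other lien.
The other liens, earliest effective date first: C (2020-02-20), F (2020-04-11), B (2020-06-05), A (2021-05-09), D (2021-07-01).
E would otherwise be senior to D, so under the subordination agreement E and D exchange positions.

D, C, F, B, A, E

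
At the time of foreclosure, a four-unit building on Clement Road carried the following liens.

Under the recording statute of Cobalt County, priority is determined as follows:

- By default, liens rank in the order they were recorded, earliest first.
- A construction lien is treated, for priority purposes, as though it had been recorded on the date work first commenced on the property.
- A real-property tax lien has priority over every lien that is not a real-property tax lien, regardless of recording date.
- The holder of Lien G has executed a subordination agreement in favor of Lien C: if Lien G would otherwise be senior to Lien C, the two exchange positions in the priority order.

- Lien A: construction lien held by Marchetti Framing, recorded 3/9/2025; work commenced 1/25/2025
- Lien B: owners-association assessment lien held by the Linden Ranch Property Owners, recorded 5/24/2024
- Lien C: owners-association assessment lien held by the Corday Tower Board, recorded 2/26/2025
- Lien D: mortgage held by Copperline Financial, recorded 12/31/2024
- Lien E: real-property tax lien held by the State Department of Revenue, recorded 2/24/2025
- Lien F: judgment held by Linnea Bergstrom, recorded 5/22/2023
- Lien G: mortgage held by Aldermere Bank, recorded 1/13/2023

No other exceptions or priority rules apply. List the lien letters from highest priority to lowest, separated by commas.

E, C, F, B, D, A, G

Adjusting effective dates: A's effective date is 1/25/2025, when work began.
As a real-property tax lien, E is senior to every other lien.
Among the remaining liens, by effective date: G (1/13/2023), F (5/22/2023), B (5/24/2024), D (12/31/2024), A (1/25/2025), C (2/26/2025).
Because G would otherwise rank above C, the subordination swaps them.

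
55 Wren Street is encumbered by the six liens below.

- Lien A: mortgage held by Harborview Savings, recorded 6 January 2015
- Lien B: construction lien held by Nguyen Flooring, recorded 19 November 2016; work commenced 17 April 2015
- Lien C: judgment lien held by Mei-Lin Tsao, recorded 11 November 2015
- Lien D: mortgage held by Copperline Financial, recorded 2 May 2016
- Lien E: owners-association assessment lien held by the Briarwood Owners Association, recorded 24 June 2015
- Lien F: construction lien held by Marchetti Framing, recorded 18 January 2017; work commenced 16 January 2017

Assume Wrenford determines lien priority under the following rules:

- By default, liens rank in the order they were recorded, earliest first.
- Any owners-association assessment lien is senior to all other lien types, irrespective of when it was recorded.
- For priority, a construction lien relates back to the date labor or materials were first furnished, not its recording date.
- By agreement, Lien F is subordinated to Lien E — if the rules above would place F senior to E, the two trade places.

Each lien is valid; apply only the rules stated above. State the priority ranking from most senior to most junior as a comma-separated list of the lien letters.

E, A, B, C, D, F

First, effective dates: B relates back to 17 April 2015 (work commenced); F is treated as recorded 16 January 2017, the work-commencement date.
E is an owners-association assessment lien and takes priority over every other lien.
Remaining liens by effective date: A (6 January 2015), B (17 April 2015), C (11 November 2015), D (2 May 2016), F (16 January 2017).
Since F is not senior to E, the subordination leaves the order unchanged.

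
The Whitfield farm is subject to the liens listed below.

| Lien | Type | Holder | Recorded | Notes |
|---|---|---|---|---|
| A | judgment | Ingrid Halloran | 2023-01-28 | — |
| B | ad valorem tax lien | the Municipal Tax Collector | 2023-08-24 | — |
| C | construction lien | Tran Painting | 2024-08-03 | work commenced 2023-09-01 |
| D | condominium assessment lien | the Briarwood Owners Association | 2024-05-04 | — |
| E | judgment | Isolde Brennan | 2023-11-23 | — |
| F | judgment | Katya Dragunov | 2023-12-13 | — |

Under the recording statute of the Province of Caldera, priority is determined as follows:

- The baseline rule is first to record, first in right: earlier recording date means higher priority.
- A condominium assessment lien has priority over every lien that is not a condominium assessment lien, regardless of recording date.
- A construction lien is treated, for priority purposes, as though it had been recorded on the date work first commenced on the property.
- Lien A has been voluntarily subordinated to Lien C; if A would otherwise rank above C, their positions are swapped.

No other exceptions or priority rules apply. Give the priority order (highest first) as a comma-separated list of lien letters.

D, C, B, A, E, F

Effective dates: C relates back to 2023-09-01 (work commenced).
D is a condominium assessment lien and takes priority over every other lien.
The other liens, earliest effective date first: A (2023-01-28), B (2023-08-24), C (2023-09-01), E (2023-11-23), F (2023-12-13).
Because A would otherwise rank above C, the subordination swaps them.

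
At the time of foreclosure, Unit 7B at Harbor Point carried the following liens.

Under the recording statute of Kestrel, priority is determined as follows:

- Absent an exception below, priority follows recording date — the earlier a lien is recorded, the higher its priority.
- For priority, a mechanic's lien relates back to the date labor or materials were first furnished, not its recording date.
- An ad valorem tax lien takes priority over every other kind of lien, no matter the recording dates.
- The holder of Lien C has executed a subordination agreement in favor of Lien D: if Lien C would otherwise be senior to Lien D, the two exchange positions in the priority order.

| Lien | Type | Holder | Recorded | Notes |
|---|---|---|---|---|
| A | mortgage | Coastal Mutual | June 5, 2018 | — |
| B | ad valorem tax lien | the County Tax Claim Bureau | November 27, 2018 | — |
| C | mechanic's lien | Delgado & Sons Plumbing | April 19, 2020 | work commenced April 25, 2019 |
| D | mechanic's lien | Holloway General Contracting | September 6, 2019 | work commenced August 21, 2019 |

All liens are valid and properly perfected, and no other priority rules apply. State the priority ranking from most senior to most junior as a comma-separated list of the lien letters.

Effective dates after the stated exceptions: C relates back to April 25, 2019 (work commenced); D's effective date is August 21, 2019, when work began.
B is an ad valorem tax lien and takes priority over every other lien.
Remaining liens by effective date: A (June 5, 2018), C (April 25, 2019), D (August 21, 2019).
The subordination applies — C was senior to D — so C and D swap.

B, A, D, C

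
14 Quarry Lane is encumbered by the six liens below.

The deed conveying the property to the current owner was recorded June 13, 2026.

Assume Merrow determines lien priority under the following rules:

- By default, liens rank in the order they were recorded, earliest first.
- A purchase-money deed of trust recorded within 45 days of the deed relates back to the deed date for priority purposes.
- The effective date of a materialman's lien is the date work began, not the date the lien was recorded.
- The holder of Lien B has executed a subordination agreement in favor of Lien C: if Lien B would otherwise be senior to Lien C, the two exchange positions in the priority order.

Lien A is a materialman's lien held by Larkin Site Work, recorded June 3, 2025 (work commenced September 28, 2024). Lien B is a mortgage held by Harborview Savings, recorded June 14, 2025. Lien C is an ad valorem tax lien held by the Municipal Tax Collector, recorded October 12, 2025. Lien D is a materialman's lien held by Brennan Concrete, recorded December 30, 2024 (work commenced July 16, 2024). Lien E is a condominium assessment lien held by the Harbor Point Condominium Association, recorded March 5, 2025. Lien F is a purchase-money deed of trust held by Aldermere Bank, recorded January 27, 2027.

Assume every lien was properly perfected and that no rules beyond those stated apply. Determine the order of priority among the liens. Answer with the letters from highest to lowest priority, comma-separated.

Adjusting effective dates: A's effective date is September 28, 2024, when work began; D relates back to July 16, 2024 (work commenced); F was recorded 228 days after the deed — beyond 45 days — so no relation-back applies.
Sorted by effective date: D (July 16, 2024), A (September 28, 2024), E (March 5, 2025), B (June 14, 2025), C (October 12, 2025), F (January 27, 2027).
B would otherwise be senior to C, so under the subordination agreement B and C exchange positions.

D, A, E, C, B, F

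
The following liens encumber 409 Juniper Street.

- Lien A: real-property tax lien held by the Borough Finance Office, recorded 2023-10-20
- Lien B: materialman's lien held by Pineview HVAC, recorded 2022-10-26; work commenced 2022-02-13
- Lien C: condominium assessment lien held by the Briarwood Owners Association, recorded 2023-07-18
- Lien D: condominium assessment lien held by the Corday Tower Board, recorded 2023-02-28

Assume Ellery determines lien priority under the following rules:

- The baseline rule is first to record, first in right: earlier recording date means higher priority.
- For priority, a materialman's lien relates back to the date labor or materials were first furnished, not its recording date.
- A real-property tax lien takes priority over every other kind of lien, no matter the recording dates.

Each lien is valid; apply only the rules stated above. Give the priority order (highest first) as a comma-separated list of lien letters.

A, B, D, C

First, effective dates: B is treated as recorded 2022-02-13, the work-commencement date.
A is a real-property tax lien, so it outranks all other liens regardless of date.
Remaining liens by effective date: B (2022-02-13), D (2023-02-28), C (2023-07-18).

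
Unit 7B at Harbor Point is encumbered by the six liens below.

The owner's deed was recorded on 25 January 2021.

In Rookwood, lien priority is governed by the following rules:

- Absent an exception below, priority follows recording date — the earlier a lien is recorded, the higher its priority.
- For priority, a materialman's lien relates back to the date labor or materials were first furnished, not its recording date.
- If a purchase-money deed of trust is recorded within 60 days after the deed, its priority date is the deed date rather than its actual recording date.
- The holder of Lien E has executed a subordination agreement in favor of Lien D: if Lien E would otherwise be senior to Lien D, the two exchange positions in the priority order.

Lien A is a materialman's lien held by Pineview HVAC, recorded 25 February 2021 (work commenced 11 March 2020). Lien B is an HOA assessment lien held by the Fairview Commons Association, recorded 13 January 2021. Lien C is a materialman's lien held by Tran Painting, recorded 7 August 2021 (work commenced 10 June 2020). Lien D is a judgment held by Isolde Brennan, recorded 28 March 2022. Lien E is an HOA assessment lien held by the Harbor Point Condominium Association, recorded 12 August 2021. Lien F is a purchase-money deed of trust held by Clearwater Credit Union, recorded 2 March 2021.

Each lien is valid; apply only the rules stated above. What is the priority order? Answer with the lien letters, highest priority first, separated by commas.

A, C, B, F, D, E

Adjusting effective dates: A relates back to 11 March 2020 (work commenced); C's effective date is 10 June 2020, when work began; F's effective date is the deed date, 25 January 2021.
Sorted by effective date: A (11 March 2020), C (10 June 2020), B (13 January 2021), F (25 January 2021), E (12 August 2021), D (28 March 2022).
Because E would otherwise rank above D, the subordination swaps them.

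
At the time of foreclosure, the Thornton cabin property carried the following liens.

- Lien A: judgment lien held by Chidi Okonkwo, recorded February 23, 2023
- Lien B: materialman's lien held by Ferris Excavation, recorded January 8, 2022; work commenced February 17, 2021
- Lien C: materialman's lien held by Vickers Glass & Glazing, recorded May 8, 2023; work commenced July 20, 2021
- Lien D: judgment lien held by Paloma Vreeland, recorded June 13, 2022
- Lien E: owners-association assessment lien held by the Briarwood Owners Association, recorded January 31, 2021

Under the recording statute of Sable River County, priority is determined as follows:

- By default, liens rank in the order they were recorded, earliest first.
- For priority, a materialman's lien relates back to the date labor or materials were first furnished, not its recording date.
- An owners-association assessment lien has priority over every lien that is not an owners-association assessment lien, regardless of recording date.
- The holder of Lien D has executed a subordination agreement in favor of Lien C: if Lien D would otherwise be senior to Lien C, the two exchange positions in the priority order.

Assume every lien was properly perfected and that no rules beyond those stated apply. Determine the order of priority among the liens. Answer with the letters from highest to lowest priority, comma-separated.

E, B, C, D, A

First, effective dates: B relates back to February 17, 2021 (work commenced); C's effective date is July 20, 2021, when work began.
E is an owners-association assessment lien and takes priority over every other lien.
Ordering the rest by effective date: B (February 17, 2021), C (July 20, 2021), D (June 13, 2022), A (February 23, 2023).
D is already junior to C, so the subordination agreement changes nothing.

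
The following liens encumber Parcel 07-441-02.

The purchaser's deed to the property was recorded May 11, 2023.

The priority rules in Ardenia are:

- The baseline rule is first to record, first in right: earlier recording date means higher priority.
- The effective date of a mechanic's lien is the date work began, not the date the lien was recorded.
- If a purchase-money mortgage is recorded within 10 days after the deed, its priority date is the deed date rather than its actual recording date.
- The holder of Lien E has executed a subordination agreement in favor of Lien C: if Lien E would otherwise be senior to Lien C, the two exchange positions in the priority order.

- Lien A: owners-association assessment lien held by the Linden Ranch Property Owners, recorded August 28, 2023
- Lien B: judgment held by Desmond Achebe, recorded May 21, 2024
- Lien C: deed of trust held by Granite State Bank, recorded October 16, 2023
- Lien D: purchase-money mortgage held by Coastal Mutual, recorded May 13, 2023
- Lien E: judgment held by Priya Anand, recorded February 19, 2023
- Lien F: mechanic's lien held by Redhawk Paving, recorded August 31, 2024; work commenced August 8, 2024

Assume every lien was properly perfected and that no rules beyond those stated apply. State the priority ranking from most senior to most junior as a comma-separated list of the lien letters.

Effective dates after the stated exceptions: D was recorded within the 10-day window, so its effective date is the deed date May 11, 2023; F relates back to August 8, 2024 (work commenced).
By effective date: E (February 19, 2023), D (May 11, 2023), A (August 28, 2023), C (October 16, 2023), B (May 21, 2024), F (August 8, 2024).
Because E would otherwise rank above C, the subordination swaps them.

C, D, A, E, B, F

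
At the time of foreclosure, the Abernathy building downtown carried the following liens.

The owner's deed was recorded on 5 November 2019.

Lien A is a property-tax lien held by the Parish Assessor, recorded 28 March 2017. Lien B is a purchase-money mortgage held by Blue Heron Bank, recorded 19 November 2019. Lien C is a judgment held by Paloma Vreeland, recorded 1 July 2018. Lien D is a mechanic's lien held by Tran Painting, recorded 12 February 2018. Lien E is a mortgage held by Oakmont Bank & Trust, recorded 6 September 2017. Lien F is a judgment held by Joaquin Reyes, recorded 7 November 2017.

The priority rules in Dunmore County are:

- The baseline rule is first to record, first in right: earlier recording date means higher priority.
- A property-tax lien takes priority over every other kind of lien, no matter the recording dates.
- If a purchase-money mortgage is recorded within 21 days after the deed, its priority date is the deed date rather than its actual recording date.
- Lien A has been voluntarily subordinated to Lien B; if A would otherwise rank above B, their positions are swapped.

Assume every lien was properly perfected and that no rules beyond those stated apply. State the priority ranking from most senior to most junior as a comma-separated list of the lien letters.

Adjusting effective dates: B relates back to the deed date 5 November 2019.
A is a property-tax lien and takes priority over every other lien.
The other liens, earliest effective date first: E (6 September 2017), F (7 November 2017), D (12 February 2018), C (1 July 2018), B (5 November 2019).
Because A would otherwise rank above B, the subordination swaps them.

B, E, F, D, C, A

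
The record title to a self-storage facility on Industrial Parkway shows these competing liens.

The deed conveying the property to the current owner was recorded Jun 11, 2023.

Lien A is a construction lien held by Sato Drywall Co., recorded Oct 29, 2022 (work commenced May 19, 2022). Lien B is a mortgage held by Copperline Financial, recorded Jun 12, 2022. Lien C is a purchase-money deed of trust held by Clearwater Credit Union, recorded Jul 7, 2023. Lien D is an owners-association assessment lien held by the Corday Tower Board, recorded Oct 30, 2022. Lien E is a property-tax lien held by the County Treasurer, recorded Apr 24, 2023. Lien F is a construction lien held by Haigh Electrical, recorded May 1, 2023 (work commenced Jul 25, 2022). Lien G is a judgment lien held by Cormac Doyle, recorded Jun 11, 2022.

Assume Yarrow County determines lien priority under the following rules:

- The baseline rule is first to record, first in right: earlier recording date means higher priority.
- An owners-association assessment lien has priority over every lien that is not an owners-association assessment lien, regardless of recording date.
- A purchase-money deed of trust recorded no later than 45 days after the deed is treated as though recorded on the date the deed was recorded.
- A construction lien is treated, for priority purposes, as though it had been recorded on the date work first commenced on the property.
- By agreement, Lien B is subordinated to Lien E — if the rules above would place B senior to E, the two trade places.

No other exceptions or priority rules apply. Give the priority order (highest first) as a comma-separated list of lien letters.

D, A, G, E, F, B, C

Adjusting effective dates: A is treated as recorded May 19, 2022, the work-commencement date; C was recorded within the 45-day window, so its effective date is the deed date Jun 11, 2023; F's effective date is Jul 25, 2022, when work began.
D is an owners-association assessment lien and takes priority over every other lien.
Remaining liens by effective date: A (May 19, 2022), G (Jun 11, 2022), B (Jun 12, 2022), F (Jul 25, 2022), E (Apr 24, 2023), C (Jun 11, 2023).
Because B would otherwise rank above E, the subordination swaps them.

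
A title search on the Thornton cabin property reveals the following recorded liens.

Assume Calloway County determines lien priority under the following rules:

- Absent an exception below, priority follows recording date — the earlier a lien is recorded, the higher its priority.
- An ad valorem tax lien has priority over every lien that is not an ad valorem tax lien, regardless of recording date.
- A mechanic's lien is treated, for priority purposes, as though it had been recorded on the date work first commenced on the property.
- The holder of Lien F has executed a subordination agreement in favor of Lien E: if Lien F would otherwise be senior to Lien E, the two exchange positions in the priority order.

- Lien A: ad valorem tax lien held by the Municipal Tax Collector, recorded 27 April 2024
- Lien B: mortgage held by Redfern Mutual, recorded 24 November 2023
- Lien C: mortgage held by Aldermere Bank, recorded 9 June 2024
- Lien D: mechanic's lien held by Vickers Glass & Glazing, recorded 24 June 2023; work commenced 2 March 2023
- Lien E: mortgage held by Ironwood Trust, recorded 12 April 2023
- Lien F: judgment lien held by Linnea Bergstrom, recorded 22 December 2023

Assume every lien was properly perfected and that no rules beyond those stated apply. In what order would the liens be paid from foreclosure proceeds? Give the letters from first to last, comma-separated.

A, D, E, B, F, C

Adjusting effective dates: D relates back to 2 March 2023 (work commenced).
A is an ad valorem tax lien and takes priority over every other lien.
Ordering the rest by effective date: D (2 March 2023), E (12 April 2023), B (24 November 2023), F (22 December 2023), C (9 June 2024).
F already ranks below E; the subordination has no effect.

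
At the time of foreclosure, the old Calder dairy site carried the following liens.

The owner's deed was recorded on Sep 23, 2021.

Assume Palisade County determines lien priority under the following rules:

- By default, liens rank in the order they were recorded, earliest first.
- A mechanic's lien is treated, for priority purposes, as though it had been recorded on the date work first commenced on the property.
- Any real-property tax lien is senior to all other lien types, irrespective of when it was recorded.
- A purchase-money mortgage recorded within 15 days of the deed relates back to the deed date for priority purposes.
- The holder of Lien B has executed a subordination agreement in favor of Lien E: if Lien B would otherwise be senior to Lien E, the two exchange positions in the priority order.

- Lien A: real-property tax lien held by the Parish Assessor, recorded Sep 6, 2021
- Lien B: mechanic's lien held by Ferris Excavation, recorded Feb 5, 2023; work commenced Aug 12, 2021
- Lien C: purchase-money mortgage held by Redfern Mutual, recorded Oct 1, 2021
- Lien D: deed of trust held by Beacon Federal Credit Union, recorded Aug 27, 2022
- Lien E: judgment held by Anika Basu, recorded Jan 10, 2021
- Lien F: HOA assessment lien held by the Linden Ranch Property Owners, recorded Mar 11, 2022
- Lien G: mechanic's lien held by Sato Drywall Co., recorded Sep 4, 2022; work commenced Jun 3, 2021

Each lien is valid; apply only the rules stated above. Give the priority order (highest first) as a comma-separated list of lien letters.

First, effective dates: B relates back to Aug 12, 2021 (work commenced); C's effective date is the deed date, Sep 23, 2021; G is treated as recorded Jun 3, 2021, the work-commencement date.
As a real-property tax lien, A is senior to every other lien.
The other liens, earliest effective date first: E (Jan 10, 2021), G (Jun 3, 2021), B (Aug 12, 2021), C (Sep 23, 2021), F (Mar 11, 2022), D (Aug 27, 2022).
B is already junior to E, so the subordination agreement changes nothing.

A, E, G, B, C, F, D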